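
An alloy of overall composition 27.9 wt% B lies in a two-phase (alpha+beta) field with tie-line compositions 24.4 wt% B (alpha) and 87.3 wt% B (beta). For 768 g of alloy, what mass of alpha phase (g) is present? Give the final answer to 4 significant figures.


f_alpha = (C_beta - C0) / (C_beta - C_alpha)
f_alpha = (87.3 - 27.9) / (87.3 - 24.4) = 0.944356
m_alpha = f_alpha * m_total = 0.944356 * 768 = 725.3 g


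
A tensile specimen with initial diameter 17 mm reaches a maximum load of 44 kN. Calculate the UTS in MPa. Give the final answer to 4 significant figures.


A0 = pi*(d/2)^2 = pi*(17/2)^2 = 226.98 mm^2
UTS = F_max / A0 = 44*1000 / 226.98
UTS = 193.8 MPa


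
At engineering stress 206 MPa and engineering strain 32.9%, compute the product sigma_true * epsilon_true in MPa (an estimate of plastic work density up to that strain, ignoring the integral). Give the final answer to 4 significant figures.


sigma_true = sigma_eng * (1 + epsilon_eng)
sigma_true = 206 * (1 + 0.329) = 273.774 MPa
epsilon_true = ln(1 + epsilon_eng)
epsilon_true = ln(1 + 0.329) = 0.284427
sigma_true * epsilon_true = 273.774 * 0.284427 = 77.87 MPa


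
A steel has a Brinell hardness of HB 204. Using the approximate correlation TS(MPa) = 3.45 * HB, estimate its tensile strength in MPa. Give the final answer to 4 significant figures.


TS (MPa) = 3.45 * HB
TS = 3.45 * 204
TS = 703.8 MPa


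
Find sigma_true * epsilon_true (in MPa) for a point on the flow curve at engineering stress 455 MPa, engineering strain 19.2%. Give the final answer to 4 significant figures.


sigma_true = sigma_eng * (1 + epsilon_eng)
sigma_true = 455 * (1 + 0.192) = 542.36 MPa
epsilon_true = ln(1 + epsilon_eng)
epsilon_true = ln(1 + 0.192) = 0.175633
sigma_true * epsilon_true = 542.36 * 0.175633 = 95.26 MPa


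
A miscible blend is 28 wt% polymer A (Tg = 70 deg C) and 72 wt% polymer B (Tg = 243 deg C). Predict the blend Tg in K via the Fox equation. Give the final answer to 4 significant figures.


1/Tg = w1/Tg1 + w2/Tg2 (in Kelvin)
Tg1 = 343.15 K, Tg2 = 516.15 K
1/Tg = 0.28/343.15 + 0.72/516.15
Tg = 452.3 K


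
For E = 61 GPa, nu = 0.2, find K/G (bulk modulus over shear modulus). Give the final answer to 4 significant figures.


G = E / (2*(1+nu))
G = 61 / (2*(1+0.2)) = 25.4167 GPa
K = E / (3*(1-2*nu))
K = 61 / (3*(1-2*0.2)) = 33.8889 GPa
K/G = 33.8889 / 25.4167 = 1.333


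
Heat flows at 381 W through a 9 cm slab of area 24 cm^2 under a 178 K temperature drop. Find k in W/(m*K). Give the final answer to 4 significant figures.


k = Q*L / (A*dT)
L = 0.09 m, A = 2.4e-03 m^2
k = 381 * 0.09 / (2.4e-03 * 178)
k = 80.27 W/(m*K)


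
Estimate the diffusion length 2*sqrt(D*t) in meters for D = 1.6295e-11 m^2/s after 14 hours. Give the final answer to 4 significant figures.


t = 14 hr = 50400 s
Diffusion length = 2*sqrt(D*t)
= 2*sqrt(1.6295e-11 * 50400)
= 1.812e-03 m


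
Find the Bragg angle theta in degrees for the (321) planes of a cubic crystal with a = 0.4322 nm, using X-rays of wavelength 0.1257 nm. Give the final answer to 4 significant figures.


d = a / sqrt(h^2+k^2+l^2)
d = 0.4322 / sqrt(14) = 0.11551 nm
lambda = 2*d*sin(theta)  =>  sin(theta) = lambda / (2*d)
sin(theta) = 0.1257 / (2 * 0.11551) = 0.544107
theta = 32.96 deg


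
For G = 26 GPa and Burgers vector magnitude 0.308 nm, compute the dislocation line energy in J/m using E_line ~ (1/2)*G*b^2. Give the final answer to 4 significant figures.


E = G*b^2/2
b = 0.308 nm = 3.08e-10 m
G = 26 GPa = 2.6e+10 Pa
E = 0.5 * 2.6e+10 * (3.08e-10)^2
E = 1.233e-09 J/m


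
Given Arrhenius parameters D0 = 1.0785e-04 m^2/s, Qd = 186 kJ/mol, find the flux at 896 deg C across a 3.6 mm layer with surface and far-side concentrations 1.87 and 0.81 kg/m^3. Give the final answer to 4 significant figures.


Step 1: D = D0 * exp(-Qd/(R*T))
T = 896 + 273.15 = 1169.15 K
D = 1.0785e-04 * exp(-186e3 / (8.314 * 1169.15)) = 5.27855e-13 m^2/s
Step 2: J = D * (C1 - C2) / dx
J = 5.27855e-13 * (1.87 - 0.81) / 3.6e-03
J = 1.554e-10 kg/(m^2*s)


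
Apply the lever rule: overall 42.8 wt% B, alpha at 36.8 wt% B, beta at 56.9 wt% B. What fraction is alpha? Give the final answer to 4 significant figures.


f_alpha = (C_beta - C0) / (C_beta - C_alpha)
f_alpha = (56.9 - 42.8) / (56.9 - 36.8)
f_alpha = 0.7015


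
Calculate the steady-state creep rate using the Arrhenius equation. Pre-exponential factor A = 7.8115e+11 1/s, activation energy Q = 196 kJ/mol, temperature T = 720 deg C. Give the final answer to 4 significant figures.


rate = A * exp(-Q / (R*T))
T = 720 + 273.15 = 993.15 K
rate = 7.8115e+11 * exp(-196e3 / (8.314 * 993.15))
rate = 38.35 1/s


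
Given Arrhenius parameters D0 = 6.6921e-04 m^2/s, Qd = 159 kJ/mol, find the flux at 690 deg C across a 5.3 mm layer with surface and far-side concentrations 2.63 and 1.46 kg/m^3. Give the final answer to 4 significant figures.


Step 1: D = D0 * exp(-Qd/(R*T))
T = 690 + 273.15 = 963.15 K
D = 6.6921e-04 * exp(-159e3 / (8.314 * 963.15)) = 1.59288e-12 m^2/s
Step 2: J = D * (C1 - C2) / dx
J = 1.59288e-12 * (2.63 - 1.46) / 5.3e-03
J = 3.516e-10 kg/(m^2*s)


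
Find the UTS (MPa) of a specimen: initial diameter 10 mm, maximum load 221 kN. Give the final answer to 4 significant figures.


A0 = pi*(d/2)^2 = pi*(10/2)^2 = 78.5398 mm^2
UTS = F_max / A0 = 221*1000 / 78.5398
UTS = 2814 MPa


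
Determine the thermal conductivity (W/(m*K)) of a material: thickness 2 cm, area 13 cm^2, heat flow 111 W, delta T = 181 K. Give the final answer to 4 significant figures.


k = Q*L / (A*dT)
L = 0.02 m, A = 1.3e-03 m^2
k = 111 * 0.02 / (1.3e-03 * 181)
k = 9.435 W/(m*K)


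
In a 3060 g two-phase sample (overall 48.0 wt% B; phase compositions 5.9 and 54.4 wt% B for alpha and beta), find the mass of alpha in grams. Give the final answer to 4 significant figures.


f_alpha = (C_beta - C0) / (C_beta - C_alpha)
f_alpha = (54.4 - 48.0) / (54.4 - 5.9) = 0.131959
m_alpha = f_alpha * m_total = 0.131959 * 3060 = 403.8 g


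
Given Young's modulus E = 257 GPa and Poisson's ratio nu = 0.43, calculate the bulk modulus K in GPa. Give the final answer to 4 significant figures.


K = E / (3*(1-2*nu))
K = 257 / (3*(1-2*0.43))
K = 611.9 GPa


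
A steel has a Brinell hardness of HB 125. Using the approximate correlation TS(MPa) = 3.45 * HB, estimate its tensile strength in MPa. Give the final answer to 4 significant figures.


TS (MPa) = 3.45 * HB
TS = 3.45 * 125
TS = 431.3 MPa


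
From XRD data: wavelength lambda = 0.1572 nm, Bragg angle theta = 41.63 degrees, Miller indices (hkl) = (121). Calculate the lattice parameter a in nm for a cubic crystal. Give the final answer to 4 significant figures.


d = lambda / (2*sin(theta))
d = 0.1572 / (2*sin(41.63 deg))
d = 0.118317 nm
a = d * sqrt(h^2+k^2+l^2) = 0.118317 * sqrt(6)
a = 0.2898 nm


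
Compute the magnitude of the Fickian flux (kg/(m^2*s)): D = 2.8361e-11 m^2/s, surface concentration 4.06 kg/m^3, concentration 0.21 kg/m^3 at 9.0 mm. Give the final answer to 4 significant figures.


J = -D * (dC/dx) = D * (C1 - C2) / dx
J = 2.8361e-11 * (4.06 - 0.21) / 9e-03
J = 1.213e-08 kg/(m^2*s)


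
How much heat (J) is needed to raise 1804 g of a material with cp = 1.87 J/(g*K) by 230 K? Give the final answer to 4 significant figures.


Q = m * cp * dT
Q = 1804 * 1.87 * 230
Q = 775900 J


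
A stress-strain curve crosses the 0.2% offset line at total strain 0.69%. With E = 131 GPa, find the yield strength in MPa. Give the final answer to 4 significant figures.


Offset strain = 0.002
Elastic strain at yield = total_strain - offset = 6.9e-03 - 0.002 = 4.9e-03
sigma_y = E * elastic_strain = 131000 * 4.9e-03
sigma_y = 641.9 MPa


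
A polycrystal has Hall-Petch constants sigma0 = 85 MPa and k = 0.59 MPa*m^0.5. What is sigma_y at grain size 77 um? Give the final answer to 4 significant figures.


sigma_y = sigma0 + k / sqrt(d)
d = 77 um = 7.7e-05 m
sigma_y = 85 + 0.59 / sqrt(7.7e-05)
sigma_y = 152.2 MPa


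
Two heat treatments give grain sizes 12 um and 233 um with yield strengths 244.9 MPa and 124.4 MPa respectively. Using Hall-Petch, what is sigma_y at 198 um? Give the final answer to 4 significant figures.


sigma_y = sigma0 + k / sqrt(d)
1/sqrt(d1) = 1/sqrt(1.2e-05) = 288.675;  1/sqrt(d2) = 65.5122
k = (sigma1 - sigma2) / (1/sqrt(d1) - 1/sqrt(d2)) = (244.9 - 124.4) / (288.675 - 65.5122) = 0.539964 MPa*m^0.5
sigma0 = sigma1 - k/sqrt(d1) = 244.9 - 0.539964*288.675 = 89.0258 MPa
sigma_y(d3) = 89.0258 + 0.539964 / sqrt(1.98e-04) = 127.4 MPa


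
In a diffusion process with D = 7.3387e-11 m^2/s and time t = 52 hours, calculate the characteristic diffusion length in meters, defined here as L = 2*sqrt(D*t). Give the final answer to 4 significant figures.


t = 52 hr = 187200 s
Diffusion length = 2*sqrt(D*t)
= 2*sqrt(7.3387e-11 * 187200)
= 7.413e-03 m


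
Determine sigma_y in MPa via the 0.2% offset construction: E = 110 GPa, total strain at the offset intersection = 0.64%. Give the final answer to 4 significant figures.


Offset strain = 0.002
Elastic strain at yield = total_strain - offset = 6.4e-03 - 0.002 = 4.4e-03
sigma_y = E * elastic_strain = 110000 * 4.4e-03
sigma_y = 484 MPa


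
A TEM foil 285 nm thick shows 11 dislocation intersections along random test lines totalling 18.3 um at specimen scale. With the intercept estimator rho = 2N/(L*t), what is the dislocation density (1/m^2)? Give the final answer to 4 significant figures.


rho = 2N / (L * t)
L = 18.3 um = 1.83e-05 m, t = 285 nm = 2.85e-07 m
rho = 2 * 11 / (1.83e-05 * 2.85e-07)
rho = 4.218e+12 1/m^2


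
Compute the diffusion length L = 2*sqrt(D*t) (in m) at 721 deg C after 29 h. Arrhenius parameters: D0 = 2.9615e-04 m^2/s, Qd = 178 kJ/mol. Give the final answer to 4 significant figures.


Step 1: D = D0 * exp(-Qd/(R*T))
T = 994.15 K
D = 2.9615e-04 * exp(-178e3 / (8.314 * 994.15)) = 1.3143e-13 m^2/s
Step 2: L = 2*sqrt(D*t)
t = 29 h = 104400 s
L = 2*sqrt(1.3143e-13 * 104400) = 2.343e-04 m


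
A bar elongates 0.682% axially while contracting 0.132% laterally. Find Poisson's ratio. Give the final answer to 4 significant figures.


nu = -epsilon_lat / epsilon_axial
Lateral strain is contraction (negative), so using magnitudes:
nu = 0.132 / 0.682
nu = 0.1935


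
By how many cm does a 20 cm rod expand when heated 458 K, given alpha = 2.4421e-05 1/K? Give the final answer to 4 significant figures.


dL = L0 * alpha * dT
dL = 20 * 2.4421e-05 * 458
dL = 0.2237 cm


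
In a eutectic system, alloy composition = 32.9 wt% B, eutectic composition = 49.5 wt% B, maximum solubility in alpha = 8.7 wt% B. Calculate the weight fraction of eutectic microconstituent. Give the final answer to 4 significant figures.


f_primary = (C_e - C0) / (C_e - C_alpha_max)
f_primary = (49.5 - 32.9) / (49.5 - 8.7)
f_primary = 0.406863
f_eutectic = 1 - 0.406863 = 0.5931


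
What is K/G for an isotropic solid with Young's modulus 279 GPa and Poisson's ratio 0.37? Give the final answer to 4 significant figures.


G = E / (2*(1+nu))
G = 279 / (2*(1+0.37)) = 101.825 GPa
K = E / (3*(1-2*nu))
K = 279 / (3*(1-2*0.37)) = 357.692 GPa
K/G = 357.692 / 101.825 = 3.513


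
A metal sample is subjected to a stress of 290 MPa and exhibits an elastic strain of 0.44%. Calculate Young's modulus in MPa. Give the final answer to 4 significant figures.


E = sigma / epsilon
epsilon = 0.44% = 4.4e-03
E = 290 / 4.4e-03
E = 65910 MPa


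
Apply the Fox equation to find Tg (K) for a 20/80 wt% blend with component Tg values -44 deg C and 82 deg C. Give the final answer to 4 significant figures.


1/Tg = w1/Tg1 + w2/Tg2 (in Kelvin)
Tg1 = 229.15 K, Tg2 = 355.15 K
1/Tg = 0.2/229.15 + 0.8/355.15
Tg = 320 K


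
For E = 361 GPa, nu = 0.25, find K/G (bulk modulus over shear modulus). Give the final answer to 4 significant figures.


G = E / (2*(1+nu))
G = 361 / (2*(1+0.25)) = 144.4 GPa
K = E / (3*(1-2*nu))
K = 361 / (3*(1-2*0.25)) = 240.667 GPa
K/G = 240.667 / 144.4 = 1.667


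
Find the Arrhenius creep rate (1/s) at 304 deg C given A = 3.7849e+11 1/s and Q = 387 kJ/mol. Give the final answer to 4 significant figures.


rate = A * exp(-Q / (R*T))
T = 304 + 273.15 = 577.15 K
rate = 3.7849e+11 * exp(-387e3 / (8.314 * 577.15))
rate = 3.561e-24 1/s


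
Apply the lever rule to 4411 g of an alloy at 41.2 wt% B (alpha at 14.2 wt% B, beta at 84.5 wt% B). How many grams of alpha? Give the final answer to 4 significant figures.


f_alpha = (C_beta - C0) / (C_beta - C_alpha)
f_alpha = (84.5 - 41.2) / (84.5 - 14.2) = 0.615932
m_alpha = f_alpha * m_total = 0.615932 * 4411 = 2717 g


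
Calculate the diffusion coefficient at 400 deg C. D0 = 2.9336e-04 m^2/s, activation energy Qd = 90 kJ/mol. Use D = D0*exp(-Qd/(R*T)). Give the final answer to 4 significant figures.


D = D0 * exp(-Qd / (R*T))
T = 673.15 K
D = 2.9336e-04 * exp(-90e3 / (8.314 * 673.15))
D = 3.044e-11 m^2/s


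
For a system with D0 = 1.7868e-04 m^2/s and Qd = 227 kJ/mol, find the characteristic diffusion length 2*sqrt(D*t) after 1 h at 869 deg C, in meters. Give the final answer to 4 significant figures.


Step 1: D = D0 * exp(-Qd/(R*T))
T = 1142.15 K
D = 1.7868e-04 * exp(-227e3 / (8.314 * 1142.15)) = 7.41604e-15 m^2/s
Step 2: L = 2*sqrt(D*t)
t = 1 h = 3600 s
L = 2*sqrt(7.41604e-15 * 3600) = 1.033e-05 m


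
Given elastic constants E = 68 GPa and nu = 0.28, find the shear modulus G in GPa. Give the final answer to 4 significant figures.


G = E / (2*(1+nu))
G = 68 / (2*(1+0.28))
G = 26.56 GPa


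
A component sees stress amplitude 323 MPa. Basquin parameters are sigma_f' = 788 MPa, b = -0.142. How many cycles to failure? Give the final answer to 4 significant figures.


sigma_a = sigma_f' * (2*Nf)^b
2*Nf = (sigma_a / sigma_f')^(1/b)
2*Nf = (323 / 788)^(1/-0.142)
2*Nf = 534.111
Nf = 267.1 cycles


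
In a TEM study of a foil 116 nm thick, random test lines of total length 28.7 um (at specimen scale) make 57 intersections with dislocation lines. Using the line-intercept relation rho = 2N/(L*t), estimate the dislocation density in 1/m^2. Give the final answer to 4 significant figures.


rho = 2N / (L * t)
L = 28.7 um = 2.87e-05 m, t = 116 nm = 1.16e-07 m
rho = 2 * 57 / (2.87e-05 * 1.16e-07)
rho = 3.424e+13 1/m^2


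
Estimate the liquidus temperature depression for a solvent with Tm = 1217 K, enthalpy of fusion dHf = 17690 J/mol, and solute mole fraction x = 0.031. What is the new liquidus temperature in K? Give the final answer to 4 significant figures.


dT = R*Tm^2*x / dHf
dT = 8.314 * 1217^2 * 0.031 / 17690
dT = 21.5787 K
T_new = 1217 - 21.5787 = 1195 K


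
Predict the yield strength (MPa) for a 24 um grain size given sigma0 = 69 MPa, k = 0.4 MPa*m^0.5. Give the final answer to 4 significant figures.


sigma_y = sigma0 + k / sqrt(d)
d = 24 um = 2.4e-05 m
sigma_y = 69 + 0.4 / sqrt(2.4e-05)
sigma_y = 150.6 MPa


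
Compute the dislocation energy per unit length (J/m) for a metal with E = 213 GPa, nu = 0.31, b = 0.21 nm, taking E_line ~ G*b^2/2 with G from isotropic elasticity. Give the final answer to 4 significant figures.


Step 1: G = E / (2*(1+nu))
G = 213 / (2*(1+0.31)) = 81.2977 GPa = 8.12977e+10 Pa
Step 2: E_line = G*b^2/2
b = 0.21 nm = 2.1e-10 m
E_line = 0.5 * 8.12977e+10 * (2.1e-10)^2 = 1.793e-09 J/m


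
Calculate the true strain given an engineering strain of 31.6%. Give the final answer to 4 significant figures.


epsilon_true = ln(1 + epsilon_eng)
epsilon_true = ln(1 + 0.316)
epsilon_true = 0.2746


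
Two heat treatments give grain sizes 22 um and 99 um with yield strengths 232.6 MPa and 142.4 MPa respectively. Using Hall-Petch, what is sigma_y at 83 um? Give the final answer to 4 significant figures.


sigma_y = sigma0 + k / sqrt(d)
1/sqrt(d1) = 1/sqrt(2.2e-05) = 213.201;  1/sqrt(d2) = 100.504
k = (sigma1 - sigma2) / (1/sqrt(d1) - 1/sqrt(d2)) = (232.6 - 142.4) / (213.201 - 100.504) = 0.800377 MPa*m^0.5
sigma0 = sigma1 - k/sqrt(d1) = 232.6 - 0.800377*213.201 = 61.9591 MPa
sigma_y(d3) = 61.9591 + 0.800377 / sqrt(8.3e-05) = 149.8 MPa


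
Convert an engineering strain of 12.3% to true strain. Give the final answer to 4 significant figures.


epsilon_true = ln(1 + epsilon_eng)
epsilon_true = ln(1 + 0.123)
epsilon_true = 0.116


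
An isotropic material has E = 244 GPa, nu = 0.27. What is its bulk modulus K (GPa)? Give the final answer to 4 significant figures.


K = E / (3*(1-2*nu))
K = 244 / (3*(1-2*0.27))
K = 176.8 GPa


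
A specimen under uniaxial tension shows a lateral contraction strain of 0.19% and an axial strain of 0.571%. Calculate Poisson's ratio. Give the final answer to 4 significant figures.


nu = -epsilon_lat / epsilon_axial
Lateral strain is contraction (negative), so using magnitudes:
nu = 0.19 / 0.571
nu = 0.3327


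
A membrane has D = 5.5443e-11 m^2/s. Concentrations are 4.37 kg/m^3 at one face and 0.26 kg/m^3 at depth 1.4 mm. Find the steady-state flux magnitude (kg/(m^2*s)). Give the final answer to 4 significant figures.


J = -D * (dC/dx) = D * (C1 - C2) / dx
J = 5.5443e-11 * (4.37 - 0.26) / 1.4e-03
J = 1.628e-07 kg/(m^2*s)


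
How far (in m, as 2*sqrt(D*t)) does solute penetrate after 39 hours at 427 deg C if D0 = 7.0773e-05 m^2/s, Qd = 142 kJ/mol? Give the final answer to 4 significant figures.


Step 1: D = D0 * exp(-Qd/(R*T))
T = 700.15 K
D = 7.0773e-05 * exp(-142e3 / (8.314 * 700.15)) = 1.8013e-15 m^2/s
Step 2: L = 2*sqrt(D*t)
t = 39 h = 140400 s
L = 2*sqrt(1.8013e-15 * 140400) = 3.181e-05 m


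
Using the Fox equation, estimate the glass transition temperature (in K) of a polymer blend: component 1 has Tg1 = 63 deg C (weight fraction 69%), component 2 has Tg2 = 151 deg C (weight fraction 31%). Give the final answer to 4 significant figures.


1/Tg = w1/Tg1 + w2/Tg2 (in Kelvin)
Tg1 = 336.15 K, Tg2 = 424.15 K
1/Tg = 0.69/336.15 + 0.31/424.15
Tg = 359.3 K


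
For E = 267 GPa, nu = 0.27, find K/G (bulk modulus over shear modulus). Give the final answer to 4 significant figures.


G = E / (2*(1+nu))
G = 267 / (2*(1+0.27)) = 105.118 GPa
K = E / (3*(1-2*nu))
K = 267 / (3*(1-2*0.27)) = 193.478 GPa
K/G = 193.478 / 105.118 = 1.841


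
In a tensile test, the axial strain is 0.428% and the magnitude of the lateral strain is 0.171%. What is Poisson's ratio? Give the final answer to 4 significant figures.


nu = -epsilon_lat / epsilon_axial
Lateral strain is contraction (negative), so using magnitudes:
nu = 0.171 / 0.428
nu = 0.3995


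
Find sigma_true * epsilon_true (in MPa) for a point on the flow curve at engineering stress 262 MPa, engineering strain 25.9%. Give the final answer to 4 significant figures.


sigma_true = sigma_eng * (1 + epsilon_eng)
sigma_true = 262 * (1 + 0.259) = 329.858 MPa
epsilon_true = ln(1 + epsilon_eng)
epsilon_true = ln(1 + 0.259) = 0.230318
sigma_true * epsilon_true = 329.858 * 0.230318 = 75.97 MPa


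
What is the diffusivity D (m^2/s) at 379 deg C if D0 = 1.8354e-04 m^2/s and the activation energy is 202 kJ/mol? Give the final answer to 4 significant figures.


D = D0 * exp(-Qd / (R*T))
T = 652.15 K
D = 1.8354e-04 * exp(-202e3 / (8.314 * 652.15))
D = 1.213e-20 m^2/s


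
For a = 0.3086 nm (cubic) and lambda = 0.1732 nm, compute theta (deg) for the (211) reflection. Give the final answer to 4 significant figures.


d = a / sqrt(h^2+k^2+l^2)
d = 0.3086 / sqrt(6) = 0.125985 nm
lambda = 2*d*sin(theta)  =>  sin(theta) = lambda / (2*d)
sin(theta) = 0.1732 / (2 * 0.125985) = 0.687381
theta = 43.42 deg


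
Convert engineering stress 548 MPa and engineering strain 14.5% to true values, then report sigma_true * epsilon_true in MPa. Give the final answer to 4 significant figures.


sigma_true = sigma_eng * (1 + epsilon_eng)
sigma_true = 548 * (1 + 0.145) = 627.46 MPa
epsilon_true = ln(1 + epsilon_eng)
epsilon_true = ln(1 + 0.145) = 0.135405
sigma_true * epsilon_true = 627.46 * 0.135405 = 84.96 MPa


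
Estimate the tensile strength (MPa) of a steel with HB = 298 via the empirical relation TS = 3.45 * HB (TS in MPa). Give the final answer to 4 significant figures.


TS (MPa) = 3.45 * HB
TS = 3.45 * 298
TS = 1028 MPa


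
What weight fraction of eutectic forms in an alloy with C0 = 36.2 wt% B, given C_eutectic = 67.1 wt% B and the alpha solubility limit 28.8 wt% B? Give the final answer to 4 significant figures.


f_primary = (C_e - C0) / (C_e - C_alpha_max)
f_primary = (67.1 - 36.2) / (67.1 - 28.8)
f_primary = 0.806789
f_eutectic = 1 - 0.806789 = 0.1932


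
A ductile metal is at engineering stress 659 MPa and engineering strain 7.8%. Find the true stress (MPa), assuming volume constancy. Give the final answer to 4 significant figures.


sigma_true = sigma_eng * (1 + epsilon_eng)
sigma_true = 659 * (1 + 0.078)
sigma_true = 710.4 MPa


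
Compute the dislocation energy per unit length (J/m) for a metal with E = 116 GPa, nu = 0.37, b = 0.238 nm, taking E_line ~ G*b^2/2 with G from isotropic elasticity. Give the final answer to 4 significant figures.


Step 1: G = E / (2*(1+nu))
G = 116 / (2*(1+0.37)) = 42.3358 GPa = 4.23358e+10 Pa
Step 2: E_line = G*b^2/2
b = 0.238 nm = 2.38e-10 m
E_line = 0.5 * 4.23358e+10 * (2.38e-10)^2 = 1.199e-09 J/m


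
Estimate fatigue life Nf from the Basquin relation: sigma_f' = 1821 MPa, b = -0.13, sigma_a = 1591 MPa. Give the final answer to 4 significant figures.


sigma_a = sigma_f' * (2*Nf)^b
2*Nf = (sigma_a / sigma_f')^(1/b)
2*Nf = (1591 / 1821)^(1/-0.13)
2*Nf = 2.82537
Nf = 1.413 cycles


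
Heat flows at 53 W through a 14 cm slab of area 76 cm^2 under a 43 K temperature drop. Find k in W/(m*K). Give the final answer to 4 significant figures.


k = Q*L / (A*dT)
L = 0.14 m, A = 7.6e-03 m^2
k = 53 * 0.14 / (7.6e-03 * 43)
k = 22.71 W/(m*K)


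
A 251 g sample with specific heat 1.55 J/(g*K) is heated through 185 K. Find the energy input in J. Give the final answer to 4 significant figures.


Q = m * cp * dT
Q = 251 * 1.55 * 185
Q = 71970 J


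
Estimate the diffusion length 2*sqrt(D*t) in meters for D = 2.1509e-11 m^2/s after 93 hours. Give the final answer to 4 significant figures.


t = 93 hr = 334800 s
Diffusion length = 2*sqrt(D*t)
= 2*sqrt(2.1509e-11 * 334800)
= 5.367e-03 m


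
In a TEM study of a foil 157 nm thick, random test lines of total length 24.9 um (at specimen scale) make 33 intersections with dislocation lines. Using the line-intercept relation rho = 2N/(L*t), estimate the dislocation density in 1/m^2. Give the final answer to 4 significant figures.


rho = 2N / (L * t)
L = 24.9 um = 2.49e-05 m, t = 157 nm = 1.57e-07 m
rho = 2 * 33 / (2.49e-05 * 1.57e-07)
rho = 1.688e+13 1/m^2


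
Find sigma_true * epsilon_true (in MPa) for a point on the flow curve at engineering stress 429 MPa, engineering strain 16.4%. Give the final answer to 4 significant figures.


sigma_true = sigma_eng * (1 + epsilon_eng)
sigma_true = 429 * (1 + 0.164) = 499.356 MPa
epsilon_true = ln(1 + epsilon_eng)
epsilon_true = ln(1 + 0.164) = 0.151862
sigma_true * epsilon_true = 499.356 * 0.151862 = 75.83 MPa


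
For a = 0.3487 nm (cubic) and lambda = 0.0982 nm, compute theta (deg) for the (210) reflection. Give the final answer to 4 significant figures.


d = a / sqrt(h^2+k^2+l^2)
d = 0.3487 / sqrt(5) = 0.155943 nm
lambda = 2*d*sin(theta)  =>  sin(theta) = lambda / (2*d)
sin(theta) = 0.0982 / (2 * 0.155943) = 0.314858
theta = 18.35 deg


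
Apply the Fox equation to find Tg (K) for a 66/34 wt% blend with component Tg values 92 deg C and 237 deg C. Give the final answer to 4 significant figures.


1/Tg = w1/Tg1 + w2/Tg2 (in Kelvin)
Tg1 = 365.15 K, Tg2 = 510.15 K
1/Tg = 0.66/365.15 + 0.34/510.15
Tg = 404.2 K


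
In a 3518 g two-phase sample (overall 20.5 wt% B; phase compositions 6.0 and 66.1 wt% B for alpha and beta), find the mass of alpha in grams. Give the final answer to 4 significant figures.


f_alpha = (C_beta - C0) / (C_beta - C_alpha)
f_alpha = (66.1 - 20.5) / (66.1 - 6.0) = 0.758735
m_alpha = f_alpha * m_total = 0.758735 * 3518 = 2669 g


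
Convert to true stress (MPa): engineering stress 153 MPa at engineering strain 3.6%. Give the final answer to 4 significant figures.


sigma_true = sigma_eng * (1 + epsilon_eng)
sigma_true = 153 * (1 + 0.036)
sigma_true = 158.5 MPa


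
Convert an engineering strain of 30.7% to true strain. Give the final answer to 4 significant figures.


epsilon_true = ln(1 + epsilon_eng)
epsilon_true = ln(1 + 0.307)
epsilon_true = 0.2677


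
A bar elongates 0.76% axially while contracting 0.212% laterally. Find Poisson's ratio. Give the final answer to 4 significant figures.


nu = -epsilon_lat / epsilon_axial
Lateral strain is contraction (negative), so using magnitudes:
nu = 0.212 / 0.76
nu = 0.2789


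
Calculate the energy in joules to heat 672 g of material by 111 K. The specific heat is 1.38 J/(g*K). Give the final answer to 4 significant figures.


Q = m * cp * dT
Q = 672 * 1.38 * 111
Q = 102900 J


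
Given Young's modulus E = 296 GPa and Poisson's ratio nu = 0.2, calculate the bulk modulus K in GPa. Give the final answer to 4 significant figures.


K = E / (3*(1-2*nu))
K = 296 / (3*(1-2*0.2))
K = 164.4 GPa


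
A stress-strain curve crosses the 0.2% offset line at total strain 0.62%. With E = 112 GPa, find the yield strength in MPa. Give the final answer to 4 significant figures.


Offset strain = 0.002
Elastic strain at yield = total_strain - offset = 6.2e-03 - 0.002 = 4.2e-03
sigma_y = E * elastic_strain = 112000 * 4.2e-03
sigma_y = 470.4 MPa


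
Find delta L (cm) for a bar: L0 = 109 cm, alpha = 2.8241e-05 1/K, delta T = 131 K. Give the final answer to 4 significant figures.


dL = L0 * alpha * dT
dL = 109 * 2.8241e-05 * 131
dL = 0.4033 cm


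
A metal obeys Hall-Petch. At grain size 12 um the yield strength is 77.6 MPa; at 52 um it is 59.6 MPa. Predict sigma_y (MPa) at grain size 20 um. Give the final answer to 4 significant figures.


sigma_y = sigma0 + k / sqrt(d)
1/sqrt(d1) = 1/sqrt(1.2e-05) = 288.675;  1/sqrt(d2) = 138.675
k = (sigma1 - sigma2) / (1/sqrt(d1) - 1/sqrt(d2)) = (77.6 - 59.6) / (288.675 - 138.675) = 0.12 MPa*m^0.5
sigma0 = sigma1 - k/sqrt(d1) = 77.6 - 0.12*288.675 = 42.959 MPa
sigma_y(d3) = 42.959 + 0.12 / sqrt(2e-05) = 69.79 MPa


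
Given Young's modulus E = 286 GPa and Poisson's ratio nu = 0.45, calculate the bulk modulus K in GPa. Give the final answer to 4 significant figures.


K = E / (3*(1-2*nu))
K = 286 / (3*(1-2*0.45))
K = 953.3 GPa


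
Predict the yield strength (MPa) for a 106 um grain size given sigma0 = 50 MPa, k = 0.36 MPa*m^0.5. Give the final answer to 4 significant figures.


sigma_y = sigma0 + k / sqrt(d)
d = 106 um = 1.06e-04 m
sigma_y = 50 + 0.36 / sqrt(1.06e-04)
sigma_y = 84.97 MPa


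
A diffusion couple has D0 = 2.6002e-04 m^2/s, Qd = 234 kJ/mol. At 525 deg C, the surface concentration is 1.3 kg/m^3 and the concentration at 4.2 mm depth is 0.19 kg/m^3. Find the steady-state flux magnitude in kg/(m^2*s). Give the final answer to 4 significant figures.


Step 1: D = D0 * exp(-Qd/(R*T))
T = 525 + 273.15 = 798.15 K
D = 2.6002e-04 * exp(-234e3 / (8.314 * 798.15)) = 1.26011e-19 m^2/s
Step 2: J = D * (C1 - C2) / dx
J = 1.26011e-19 * (1.3 - 0.19) / 4.2e-03
J = 3.33e-17 kg/(m^2*s)


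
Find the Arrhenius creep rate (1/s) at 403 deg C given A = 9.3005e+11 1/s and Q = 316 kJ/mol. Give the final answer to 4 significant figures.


rate = A * exp(-Q / (R*T))
T = 403 + 273.15 = 676.15 K
rate = 9.3005e+11 * exp(-316e3 / (8.314 * 676.15))
rate = 3.595e-13 1/s


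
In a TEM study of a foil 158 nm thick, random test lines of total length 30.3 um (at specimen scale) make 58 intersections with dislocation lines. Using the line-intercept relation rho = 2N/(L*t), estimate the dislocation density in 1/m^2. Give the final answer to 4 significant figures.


rho = 2N / (L * t)
L = 30.3 um = 3.03e-05 m, t = 158 nm = 1.58e-07 m
rho = 2 * 58 / (3.03e-05 * 1.58e-07)
rho = 2.423e+13 1/m^2


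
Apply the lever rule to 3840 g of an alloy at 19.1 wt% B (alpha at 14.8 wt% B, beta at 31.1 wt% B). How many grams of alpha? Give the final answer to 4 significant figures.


f_alpha = (C_beta - C0) / (C_beta - C_alpha)
f_alpha = (31.1 - 19.1) / (31.1 - 14.8) = 0.736196
m_alpha = f_alpha * m_total = 0.736196 * 3840 = 2827 g


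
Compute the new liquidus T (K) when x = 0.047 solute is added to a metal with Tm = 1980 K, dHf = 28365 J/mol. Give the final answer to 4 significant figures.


dT = R*Tm^2*x / dHf
dT = 8.314 * 1980^2 * 0.047 / 28365
dT = 54.0077 K
T_new = 1980 - 54.0077 = 1926 K


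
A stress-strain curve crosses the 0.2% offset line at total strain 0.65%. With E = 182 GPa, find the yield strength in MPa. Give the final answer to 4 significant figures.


Offset strain = 0.002
Elastic strain at yield = total_strain - offset = 6.5e-03 - 0.002 = 4.5e-03
sigma_y = E * elastic_strain = 182000 * 4.5e-03
sigma_y = 819 MPa


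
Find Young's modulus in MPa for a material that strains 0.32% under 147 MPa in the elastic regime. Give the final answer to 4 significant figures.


E = sigma / epsilon
epsilon = 0.32% = 3.2e-03
E = 147 / 3.2e-03
E = 45940 MPa


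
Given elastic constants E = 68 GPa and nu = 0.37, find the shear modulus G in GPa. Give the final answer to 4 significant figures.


G = E / (2*(1+nu))
G = 68 / (2*(1+0.37))
G = 24.82 GPa


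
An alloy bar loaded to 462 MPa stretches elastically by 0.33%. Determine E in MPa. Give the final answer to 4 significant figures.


E = sigma / epsilon
epsilon = 0.33% = 3.3e-03
E = 462 / 3.3e-03
E = 140000 MPa


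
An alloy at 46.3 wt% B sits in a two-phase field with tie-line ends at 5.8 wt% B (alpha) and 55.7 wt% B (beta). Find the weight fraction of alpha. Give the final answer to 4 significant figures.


f_alpha = (C_beta - C0) / (C_beta - C_alpha)
f_alpha = (55.7 - 46.3) / (55.7 - 5.8)
f_alpha = 0.1884


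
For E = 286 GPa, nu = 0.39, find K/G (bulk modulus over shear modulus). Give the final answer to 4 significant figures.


G = E / (2*(1+nu))
G = 286 / (2*(1+0.39)) = 102.878 GPa
K = E / (3*(1-2*nu))
K = 286 / (3*(1-2*0.39)) = 433.333 GPa
K/G = 433.333 / 102.878 = 4.212


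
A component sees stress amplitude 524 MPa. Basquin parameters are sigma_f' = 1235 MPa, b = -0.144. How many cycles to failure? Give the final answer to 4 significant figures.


sigma_a = sigma_f' * (2*Nf)^b
2*Nf = (sigma_a / sigma_f')^(1/b)
2*Nf = (524 / 1235)^(1/-0.144)
2*Nf = 385.181
Nf = 192.6 cycles


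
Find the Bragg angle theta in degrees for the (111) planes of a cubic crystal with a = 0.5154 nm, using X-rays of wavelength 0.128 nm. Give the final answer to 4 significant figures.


d = a / sqrt(h^2+k^2+l^2)
d = 0.5154 / sqrt(3) = 0.297566 nm
lambda = 2*d*sin(theta)  =>  sin(theta) = lambda / (2*d)
sin(theta) = 0.128 / (2 * 0.297566) = 0.215078
theta = 12.42 deg


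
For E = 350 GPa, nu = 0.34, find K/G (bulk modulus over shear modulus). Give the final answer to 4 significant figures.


G = E / (2*(1+nu))
G = 350 / (2*(1+0.34)) = 130.597 GPa
K = E / (3*(1-2*nu))
K = 350 / (3*(1-2*0.34)) = 364.583 GPa
K/G = 364.583 / 130.597 = 2.792


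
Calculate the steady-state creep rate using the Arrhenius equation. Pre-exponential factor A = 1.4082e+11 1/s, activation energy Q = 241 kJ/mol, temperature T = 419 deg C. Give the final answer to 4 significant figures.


rate = A * exp(-Q / (R*T))
T = 419 + 273.15 = 692.15 K
rate = 1.4082e+11 * exp(-241e3 / (8.314 * 692.15))
rate = 9.129e-08 1/s


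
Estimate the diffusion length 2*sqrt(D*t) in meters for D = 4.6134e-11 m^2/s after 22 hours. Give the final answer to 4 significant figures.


t = 22 hr = 79200 s
Diffusion length = 2*sqrt(D*t)
= 2*sqrt(4.6134e-11 * 79200)
= 3.823e-03 m


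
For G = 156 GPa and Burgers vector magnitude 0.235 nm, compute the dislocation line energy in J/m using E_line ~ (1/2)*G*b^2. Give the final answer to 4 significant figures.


E = G*b^2/2
b = 0.235 nm = 2.35e-10 m
G = 156 GPa = 1.56e+11 Pa
E = 0.5 * 1.56e+11 * (2.35e-10)^2
E = 4.308e-09 J/m


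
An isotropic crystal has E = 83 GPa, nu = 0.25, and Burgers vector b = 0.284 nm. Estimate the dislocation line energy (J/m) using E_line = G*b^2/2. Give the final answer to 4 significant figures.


Step 1: G = E / (2*(1+nu))
G = 83 / (2*(1+0.25)) = 33.2 GPa = 3.32e+10 Pa
Step 2: E_line = G*b^2/2
b = 0.284 nm = 2.84e-10 m
E_line = 0.5 * 3.32e+10 * (2.84e-10)^2 = 1.339e-09 J/m


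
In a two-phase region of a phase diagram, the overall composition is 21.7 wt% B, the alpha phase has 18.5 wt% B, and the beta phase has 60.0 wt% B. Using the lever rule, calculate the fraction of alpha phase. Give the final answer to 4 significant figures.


f_alpha = (C_beta - C0) / (C_beta - C_alpha)
f_alpha = (60.0 - 21.7) / (60.0 - 18.5)
f_alpha = 0.9229


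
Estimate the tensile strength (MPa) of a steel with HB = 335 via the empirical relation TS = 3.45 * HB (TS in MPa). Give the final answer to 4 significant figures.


TS (MPa) = 3.45 * HB
TS = 3.45 * 335
TS = 1156 MPa


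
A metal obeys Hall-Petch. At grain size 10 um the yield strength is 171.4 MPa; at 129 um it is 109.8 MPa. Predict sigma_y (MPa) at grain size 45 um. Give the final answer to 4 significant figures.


sigma_y = sigma0 + k / sqrt(d)
1/sqrt(d1) = 1/sqrt(1e-05) = 316.228;  1/sqrt(d2) = 88.0451
k = (sigma1 - sigma2) / (1/sqrt(d1) - 1/sqrt(d2)) = (171.4 - 109.8) / (316.228 - 88.0451) = 0.269959 MPa*m^0.5
sigma0 = sigma1 - k/sqrt(d1) = 171.4 - 0.269959*316.228 = 86.0314 MPa
sigma_y(d3) = 86.0314 + 0.269959 / sqrt(4.5e-05) = 126.3 MPa


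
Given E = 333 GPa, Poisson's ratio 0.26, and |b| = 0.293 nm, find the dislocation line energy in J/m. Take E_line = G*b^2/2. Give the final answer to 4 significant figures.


Step 1: G = E / (2*(1+nu))
G = 333 / (2*(1+0.26)) = 132.143 GPa = 1.32143e+11 Pa
Step 2: E_line = G*b^2/2
b = 0.293 nm = 2.93e-10 m
E_line = 0.5 * 1.32143e+11 * (2.93e-10)^2 = 5.672e-09 J/m


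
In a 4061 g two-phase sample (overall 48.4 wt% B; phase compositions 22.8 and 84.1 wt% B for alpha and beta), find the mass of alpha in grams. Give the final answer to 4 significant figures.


f_alpha = (C_beta - C0) / (C_beta - C_alpha)
f_alpha = (84.1 - 48.4) / (84.1 - 22.8) = 0.582382
m_alpha = f_alpha * m_total = 0.582382 * 4061 = 2365 g


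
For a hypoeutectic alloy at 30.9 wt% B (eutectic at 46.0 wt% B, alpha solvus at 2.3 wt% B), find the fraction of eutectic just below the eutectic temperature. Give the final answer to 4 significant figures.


f_primary = (C_e - C0) / (C_e - C_alpha_max)
f_primary = (46.0 - 30.9) / (46.0 - 2.3)
f_primary = 0.345538
f_eutectic = 1 - 0.345538 = 0.6545


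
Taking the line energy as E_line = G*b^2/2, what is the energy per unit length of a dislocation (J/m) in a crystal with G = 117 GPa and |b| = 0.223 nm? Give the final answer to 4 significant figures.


E = G*b^2/2
b = 0.223 nm = 2.23e-10 m
G = 117 GPa = 1.17e+11 Pa
E = 0.5 * 1.17e+11 * (2.23e-10)^2
E = 2.909e-09 J/m


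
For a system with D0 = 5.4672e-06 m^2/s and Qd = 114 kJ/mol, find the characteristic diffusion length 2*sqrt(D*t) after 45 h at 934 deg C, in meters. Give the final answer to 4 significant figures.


Step 1: D = D0 * exp(-Qd/(R*T))
T = 1207.15 K
D = 5.4672e-06 * exp(-114e3 / (8.314 * 1207.15)) = 6.37805e-11 m^2/s
Step 2: L = 2*sqrt(D*t)
t = 45 h = 162000 s
L = 2*sqrt(6.37805e-11 * 162000) = 6.429e-03 m


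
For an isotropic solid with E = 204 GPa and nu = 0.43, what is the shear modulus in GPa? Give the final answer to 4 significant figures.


G = E / (2*(1+nu))
G = 204 / (2*(1+0.43))
G = 71.33 GPa


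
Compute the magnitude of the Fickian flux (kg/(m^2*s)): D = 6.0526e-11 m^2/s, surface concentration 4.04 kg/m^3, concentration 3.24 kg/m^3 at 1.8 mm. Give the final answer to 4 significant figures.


J = -D * (dC/dx) = D * (C1 - C2) / dx
J = 6.0526e-11 * (4.04 - 3.24) / 1.8e-03
J = 2.69e-08 kg/(m^2*s)


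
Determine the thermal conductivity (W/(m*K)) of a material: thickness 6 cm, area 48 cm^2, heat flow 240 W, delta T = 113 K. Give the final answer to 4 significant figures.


k = Q*L / (A*dT)
L = 0.06 m, A = 4.8e-03 m^2
k = 240 * 0.06 / (4.8e-03 * 113)
k = 26.55 W/(m*K)


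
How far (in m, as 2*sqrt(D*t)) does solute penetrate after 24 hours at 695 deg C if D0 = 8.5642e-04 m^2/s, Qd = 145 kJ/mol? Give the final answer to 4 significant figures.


Step 1: D = D0 * exp(-Qd/(R*T))
T = 968.15 K
D = 8.5642e-04 * exp(-145e3 / (8.314 * 968.15)) = 1.28592e-11 m^2/s
Step 2: L = 2*sqrt(D*t)
t = 24 h = 86400 s
L = 2*sqrt(1.28592e-11 * 86400) = 2.108e-03 m


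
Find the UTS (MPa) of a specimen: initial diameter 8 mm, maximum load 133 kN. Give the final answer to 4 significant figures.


A0 = pi*(d/2)^2 = pi*(8/2)^2 = 50.2655 mm^2
UTS = F_max / A0 = 133*1000 / 50.2655
UTS = 2646 MPa


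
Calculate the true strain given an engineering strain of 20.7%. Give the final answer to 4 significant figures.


epsilon_true = ln(1 + epsilon_eng)
epsilon_true = ln(1 + 0.207)
epsilon_true = 0.1881


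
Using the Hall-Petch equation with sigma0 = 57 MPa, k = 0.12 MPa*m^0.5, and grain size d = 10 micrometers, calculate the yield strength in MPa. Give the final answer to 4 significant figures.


sigma_y = sigma0 + k / sqrt(d)
d = 10 um = 1e-05 m
sigma_y = 57 + 0.12 / sqrt(1e-05)
sigma_y = 94.95 MPa


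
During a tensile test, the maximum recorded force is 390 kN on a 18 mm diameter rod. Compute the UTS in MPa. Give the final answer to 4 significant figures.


A0 = pi*(d/2)^2 = pi*(18/2)^2 = 254.469 mm^2
UTS = F_max / A0 = 390*1000 / 254.469
UTS = 1533 MPa


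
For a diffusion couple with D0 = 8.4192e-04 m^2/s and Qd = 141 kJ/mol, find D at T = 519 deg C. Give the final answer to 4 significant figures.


D = D0 * exp(-Qd / (R*T))
T = 792.15 K
D = 8.4192e-04 * exp(-141e3 / (8.314 * 792.15))
D = 4.24e-13 m^2/s


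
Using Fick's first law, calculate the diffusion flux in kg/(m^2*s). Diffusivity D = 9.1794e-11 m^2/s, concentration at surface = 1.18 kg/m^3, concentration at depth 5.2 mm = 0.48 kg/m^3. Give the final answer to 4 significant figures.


J = -D * (dC/dx) = D * (C1 - C2) / dx
J = 9.1794e-11 * (1.18 - 0.48) / 5.2e-03
J = 1.236e-08 kg/(m^2*s)


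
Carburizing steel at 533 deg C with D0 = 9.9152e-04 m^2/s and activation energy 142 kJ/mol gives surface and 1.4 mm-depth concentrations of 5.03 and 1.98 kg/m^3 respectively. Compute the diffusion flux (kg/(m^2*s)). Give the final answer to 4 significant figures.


Step 1: D = D0 * exp(-Qd/(R*T))
T = 533 + 273.15 = 806.15 K
D = 9.9152e-04 * exp(-142e3 / (8.314 * 806.15)) = 6.2381e-13 m^2/s
Step 2: J = D * (C1 - C2) / dx
J = 6.2381e-13 * (5.03 - 1.98) / 1.4e-03
J = 1.359e-09 kg/(m^2*s)


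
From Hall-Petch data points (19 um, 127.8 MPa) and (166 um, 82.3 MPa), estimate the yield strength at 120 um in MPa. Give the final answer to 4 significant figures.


sigma_y = sigma0 + k / sqrt(d)
1/sqrt(d1) = 1/sqrt(1.9e-05) = 229.416;  1/sqrt(d2) = 77.6151
k = (sigma1 - sigma2) / (1/sqrt(d1) - 1/sqrt(d2)) = (127.8 - 82.3) / (229.416 - 77.6151) = 0.299735 MPa*m^0.5
sigma0 = sigma1 - k/sqrt(d1) = 127.8 - 0.299735*229.416 = 59.036 MPa
sigma_y(d3) = 59.036 + 0.299735 / sqrt(1.2e-04) = 86.4 MPa


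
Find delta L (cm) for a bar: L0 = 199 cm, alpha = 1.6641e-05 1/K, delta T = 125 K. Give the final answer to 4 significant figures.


dL = L0 * alpha * dT
dL = 199 * 1.6641e-05 * 125
dL = 0.4139 cm


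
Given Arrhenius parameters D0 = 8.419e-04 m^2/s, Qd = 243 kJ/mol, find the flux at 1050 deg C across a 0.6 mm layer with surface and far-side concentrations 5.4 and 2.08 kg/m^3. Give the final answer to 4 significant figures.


Step 1: D = D0 * exp(-Qd/(R*T))
T = 1050 + 273.15 = 1323.15 K
D = 8.419e-04 * exp(-243e3 / (8.314 * 1323.15)) = 2.14726e-13 m^2/s
Step 2: J = D * (C1 - C2) / dx
J = 2.14726e-13 * (5.4 - 2.08) / 6e-04
J = 1.188e-09 kg/(m^2*s)


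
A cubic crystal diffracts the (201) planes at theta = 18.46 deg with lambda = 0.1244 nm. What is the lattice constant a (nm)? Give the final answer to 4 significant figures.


d = lambda / (2*sin(theta))
d = 0.1244 / (2*sin(18.46 deg))
d = 0.196436 nm
a = d * sqrt(h^2+k^2+l^2) = 0.196436 * sqrt(5)
a = 0.4392 nm
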